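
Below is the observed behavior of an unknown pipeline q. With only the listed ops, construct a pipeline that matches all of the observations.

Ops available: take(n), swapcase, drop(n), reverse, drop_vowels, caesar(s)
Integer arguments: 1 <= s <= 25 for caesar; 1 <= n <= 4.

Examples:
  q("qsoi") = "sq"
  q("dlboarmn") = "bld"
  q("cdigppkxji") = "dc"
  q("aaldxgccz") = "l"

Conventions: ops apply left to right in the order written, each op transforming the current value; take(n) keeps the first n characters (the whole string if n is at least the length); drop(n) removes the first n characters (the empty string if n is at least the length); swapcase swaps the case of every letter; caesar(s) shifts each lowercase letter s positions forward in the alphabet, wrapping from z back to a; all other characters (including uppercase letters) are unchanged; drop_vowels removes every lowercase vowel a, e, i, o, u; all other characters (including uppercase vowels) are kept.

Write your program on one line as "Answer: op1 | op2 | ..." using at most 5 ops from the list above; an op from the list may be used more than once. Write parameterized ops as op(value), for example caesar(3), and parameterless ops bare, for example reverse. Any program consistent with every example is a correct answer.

take(4) | take(3) | drop_vowels | reverse

Check, running the answer program on each example:
  "qsoi" -> "qsoi" -> "qso" -> "qs" -> "sq"
  "dlboarmn" -> "dlbo" -> "dlb" -> "dlb" -> "bld"
  "cdigppkxji" -> "cdig" -> "cdi" -> "cd" -> "dc"
  "aaldxgccz" -> "aald" -> "aal" -> "l" -> "l"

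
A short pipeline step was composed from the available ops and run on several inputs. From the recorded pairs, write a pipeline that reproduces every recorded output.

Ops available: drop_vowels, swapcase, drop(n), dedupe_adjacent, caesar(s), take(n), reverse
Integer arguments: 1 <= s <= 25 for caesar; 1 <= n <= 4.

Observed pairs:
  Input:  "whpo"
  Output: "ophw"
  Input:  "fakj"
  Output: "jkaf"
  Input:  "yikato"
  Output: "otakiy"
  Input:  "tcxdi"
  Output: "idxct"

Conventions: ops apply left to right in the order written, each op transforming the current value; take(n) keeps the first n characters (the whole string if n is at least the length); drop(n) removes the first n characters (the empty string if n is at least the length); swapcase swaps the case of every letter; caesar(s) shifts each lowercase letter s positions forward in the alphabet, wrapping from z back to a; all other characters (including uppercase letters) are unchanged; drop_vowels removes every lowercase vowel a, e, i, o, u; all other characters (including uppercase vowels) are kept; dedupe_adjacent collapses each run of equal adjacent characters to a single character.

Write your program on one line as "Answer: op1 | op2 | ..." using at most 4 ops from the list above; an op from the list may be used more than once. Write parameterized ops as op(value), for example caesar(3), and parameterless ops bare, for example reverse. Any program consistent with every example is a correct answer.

swapcase | reverse | swapcase

Check, running the answer program on each example:
  "whpo" -> "WHPO" -> "OPHW" -> "ophw"
  "fakj" -> "FAKJ" -> "JKAF" -> "jkaf"
  "yikato" -> "YIKATO" -> "OTAKIY" -> "otakiy"
  "tcxdi" -> "TCXDI" -> "IDXCT" -> "idxct"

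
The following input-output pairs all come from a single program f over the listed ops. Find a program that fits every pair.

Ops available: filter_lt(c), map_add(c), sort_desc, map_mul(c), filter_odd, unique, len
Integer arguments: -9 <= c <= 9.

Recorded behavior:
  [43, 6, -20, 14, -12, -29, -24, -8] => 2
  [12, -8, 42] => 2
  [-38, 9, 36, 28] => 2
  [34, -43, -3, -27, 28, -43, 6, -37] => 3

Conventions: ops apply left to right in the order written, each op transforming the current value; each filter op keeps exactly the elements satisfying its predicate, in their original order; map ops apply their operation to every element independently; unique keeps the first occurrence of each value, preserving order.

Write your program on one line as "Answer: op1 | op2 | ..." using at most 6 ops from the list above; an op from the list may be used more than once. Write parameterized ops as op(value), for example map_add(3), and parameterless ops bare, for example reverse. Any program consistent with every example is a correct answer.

map_add(-3) | filter_odd | map_mul(-4) | filter_lt(-3) | sort_desc | len

Check, running the answer program on each example:
  [43, 6, -20, 14, -12, -29, -24, -8] -> [40, 3, -23, 11, -15, -32, -27, -11] -> [3, -23, 11, -15, -27, -11] -> [-12, 92, -44, 60, 108, 44] -> [-12, -44] -> [-12, -44] -> 2
  [12, -8, 42] -> [9, -11, 39] -> [9, -11, 39] -> [-36, 44, -156] -> [-36, -156] -> [-36, -156] -> 2
  [-38, 9, 36, 28] -> [-41, 6, 33, 25] -> [-41, 33, 25] -> [164, -132, -100] -> [-132, -100] -> [-100, -132] -> 2
  [34, -43, -3, -27, 28, -43, 6, -37] -> [31, -46, -6, -30, 25, -46, 3, -40] -> [31, 25, 3] -> [-124, -100, -12] -> [-124, -100, -12] -> [-12, -100, -124] -> 3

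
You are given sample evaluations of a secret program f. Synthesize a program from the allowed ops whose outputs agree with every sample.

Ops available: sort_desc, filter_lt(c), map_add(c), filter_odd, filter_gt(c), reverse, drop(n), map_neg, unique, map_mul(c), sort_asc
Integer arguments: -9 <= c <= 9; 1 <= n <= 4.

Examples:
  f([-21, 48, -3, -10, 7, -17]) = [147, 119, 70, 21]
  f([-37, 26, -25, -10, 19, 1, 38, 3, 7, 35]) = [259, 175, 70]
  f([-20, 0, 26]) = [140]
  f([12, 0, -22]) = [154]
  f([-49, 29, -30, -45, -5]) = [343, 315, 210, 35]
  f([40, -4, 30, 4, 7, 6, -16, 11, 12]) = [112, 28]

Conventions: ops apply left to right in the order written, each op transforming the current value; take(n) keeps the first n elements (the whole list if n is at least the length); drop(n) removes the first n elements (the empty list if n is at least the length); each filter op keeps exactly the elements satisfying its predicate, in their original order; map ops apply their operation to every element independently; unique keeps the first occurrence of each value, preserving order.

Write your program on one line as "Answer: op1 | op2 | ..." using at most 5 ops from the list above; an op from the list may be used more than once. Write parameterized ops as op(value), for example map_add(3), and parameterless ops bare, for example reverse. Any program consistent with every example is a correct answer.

sort_desc | filter_lt(0) | map_mul(-7) | reverse

Check, running the answer program on each example:
  [-21, 48, -3, -10, 7, -17] -> [48, 7, -3, -10, -17, -21] -> [-3, -10, -17, -21] -> [21, 70, 119, 147] -> [147, 119, 70, 21]
  [-37, 26, -25, -10, 19, 1, 38, 3, 7, 35] -> [38, 35, 26, 19, 7, 3, 1, -10, -25, -37] -> [-10, -25, -37] -> [70, 175, 259] -> [259, 175, 70]
  [-20, 0, 26] -> [26, 0, -20] -> [-20] -> [140] -> [140]
  [12, 0, -22] -> [12, 0, -22] -> [-22] -> [154] -> [154]
  [-49, 29, -30, -45, -5] -> [29, -5, -30, -45, -49] -> [-5, -30, -45, -49] -> [35, 210, 315, 343] -> [343, 315, 210, 35]
  [40, -4, 30, 4, 7, 6, -16, 11, 12] -> [40, 30, 12, 11, 7, 6, 4, -4, -16] -> [-4, -16] -> [28, 112] -> [112, 28]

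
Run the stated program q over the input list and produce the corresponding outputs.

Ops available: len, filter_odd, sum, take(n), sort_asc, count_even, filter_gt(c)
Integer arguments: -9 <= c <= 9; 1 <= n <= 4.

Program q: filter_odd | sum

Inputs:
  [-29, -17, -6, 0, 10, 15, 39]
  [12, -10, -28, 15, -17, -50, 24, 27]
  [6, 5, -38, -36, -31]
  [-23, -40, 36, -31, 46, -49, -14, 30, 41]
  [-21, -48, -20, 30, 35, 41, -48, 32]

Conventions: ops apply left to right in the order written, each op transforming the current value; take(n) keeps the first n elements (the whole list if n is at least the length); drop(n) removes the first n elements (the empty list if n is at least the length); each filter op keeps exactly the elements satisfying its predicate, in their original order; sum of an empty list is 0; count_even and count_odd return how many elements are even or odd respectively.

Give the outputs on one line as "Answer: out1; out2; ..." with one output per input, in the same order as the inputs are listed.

Execution, op by op:
  [-29, -17, -6, 0, 10, 15, 39] -> [-29, -17, 15, 39] -> 8
  [12, -10, -28, 15, -17, -50, 24, 27] -> [15, -17, 27] -> 25
  [6, 5, -38, -36, -31] -> [5, -31] -> -26
  [-23, -40, 36, -31, 46, -49, -14, 30, 41] -> [-23, -31, -49, 41] -> -62
  [-21, -48, -20, 30, 35, 41, -48, 32] -> [-21, 35, 41] -> 55

8; 25; -26; -62; 55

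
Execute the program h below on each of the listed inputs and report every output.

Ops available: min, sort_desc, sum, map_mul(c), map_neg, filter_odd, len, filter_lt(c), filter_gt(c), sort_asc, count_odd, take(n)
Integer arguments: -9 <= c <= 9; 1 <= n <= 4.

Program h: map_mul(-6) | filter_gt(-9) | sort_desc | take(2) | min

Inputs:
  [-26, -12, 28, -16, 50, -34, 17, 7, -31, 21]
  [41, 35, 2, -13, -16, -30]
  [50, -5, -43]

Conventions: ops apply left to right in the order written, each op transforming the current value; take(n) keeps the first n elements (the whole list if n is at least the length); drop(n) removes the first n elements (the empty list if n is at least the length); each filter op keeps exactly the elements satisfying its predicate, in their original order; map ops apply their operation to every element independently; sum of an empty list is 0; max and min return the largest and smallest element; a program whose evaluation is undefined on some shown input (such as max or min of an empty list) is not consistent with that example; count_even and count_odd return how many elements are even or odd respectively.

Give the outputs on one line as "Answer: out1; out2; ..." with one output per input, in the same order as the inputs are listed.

186; 96; 30

Execution, op by op:
  [-26, -12, 28, -16, 50, -34, 17, 7, -31, 21] -> [156, 72, -168, 96, -300, 204, -102, -42, 186, -126] -> [156, 72, 96, 204, 186] -> [204, 186, 156, 96, 72] -> [204, 186] -> 186
  [41, 35, 2, -13, -16, -30] -> [-246, -210, -12, 78, 96, 180] -> [78, 96, 180] -> [180, 96, 78] -> [180, 96] -> 96
  [50, -5, -43] -> [-300, 30, 258] -> [30, 258] -> [258, 30] -> [258, 30] -> 30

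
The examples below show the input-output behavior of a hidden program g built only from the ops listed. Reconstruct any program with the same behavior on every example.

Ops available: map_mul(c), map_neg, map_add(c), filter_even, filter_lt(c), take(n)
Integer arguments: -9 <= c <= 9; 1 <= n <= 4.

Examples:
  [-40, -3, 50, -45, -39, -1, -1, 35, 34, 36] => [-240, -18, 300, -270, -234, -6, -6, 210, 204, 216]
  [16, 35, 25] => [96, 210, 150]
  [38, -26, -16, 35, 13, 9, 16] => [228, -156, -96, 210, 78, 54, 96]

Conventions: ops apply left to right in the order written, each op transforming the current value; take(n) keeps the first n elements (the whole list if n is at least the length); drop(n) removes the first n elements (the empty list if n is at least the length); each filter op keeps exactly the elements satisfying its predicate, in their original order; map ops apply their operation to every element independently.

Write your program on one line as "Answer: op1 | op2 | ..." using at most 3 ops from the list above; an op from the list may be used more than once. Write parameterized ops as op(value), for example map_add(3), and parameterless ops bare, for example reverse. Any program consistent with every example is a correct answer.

map_neg | map_mul(6) | map_neg

Check, running the answer program on each example:
  [-40, -3, 50, -45, -39, -1, -1, 35, 34, 36] -> [40, 3, -50, 45, 39, 1, 1, -35, -34, -36] -> [240, 18, -300, 270, 234, 6, 6, -210, -204, -216] -> [-240, -18, 300, -270, -234, -6, -6, 210, 204, 216]
  [16, 35, 25] -> [-16, -35, -25] -> [-96, -210, -150] -> [96, 210, 150]
  [38, -26, -16, 35, 13, 9, 16] -> [-38, 26, 16, -35, -13, -9, -16] -> [-228, 156, 96, -210, -78, -54, -96] -> [228, -156, -96, 210, 78, 54, 96]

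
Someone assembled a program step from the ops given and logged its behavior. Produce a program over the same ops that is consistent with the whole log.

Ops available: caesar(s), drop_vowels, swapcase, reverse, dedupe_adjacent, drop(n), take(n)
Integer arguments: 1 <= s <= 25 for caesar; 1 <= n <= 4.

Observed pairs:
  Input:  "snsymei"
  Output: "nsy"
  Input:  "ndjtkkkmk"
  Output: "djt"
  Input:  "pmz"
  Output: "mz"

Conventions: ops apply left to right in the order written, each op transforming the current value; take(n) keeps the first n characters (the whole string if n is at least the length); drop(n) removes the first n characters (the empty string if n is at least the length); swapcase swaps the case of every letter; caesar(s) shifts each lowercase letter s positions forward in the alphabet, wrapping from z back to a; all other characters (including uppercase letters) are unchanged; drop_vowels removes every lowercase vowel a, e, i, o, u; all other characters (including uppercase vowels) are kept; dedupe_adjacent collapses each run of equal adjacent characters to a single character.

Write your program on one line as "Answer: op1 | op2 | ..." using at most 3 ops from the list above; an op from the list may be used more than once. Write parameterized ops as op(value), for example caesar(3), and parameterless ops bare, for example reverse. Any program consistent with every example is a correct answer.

take(4) | drop(1)

Check, running the answer program on each example:
  "snsymei" -> "snsy" -> "nsy"
  "ndjtkkkmk" -> "ndjt" -> "djt"
  "pmz" -> "pmz" -> "mz"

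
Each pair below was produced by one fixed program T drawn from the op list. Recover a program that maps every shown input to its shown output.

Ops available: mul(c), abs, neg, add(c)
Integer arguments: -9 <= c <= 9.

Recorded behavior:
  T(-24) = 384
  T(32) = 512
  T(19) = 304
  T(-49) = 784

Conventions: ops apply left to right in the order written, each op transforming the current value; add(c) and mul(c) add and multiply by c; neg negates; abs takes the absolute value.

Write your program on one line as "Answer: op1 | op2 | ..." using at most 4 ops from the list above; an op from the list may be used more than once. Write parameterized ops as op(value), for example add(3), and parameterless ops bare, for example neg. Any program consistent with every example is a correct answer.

mul(2) | neg | abs | mul(8)

Check, running the answer program on each example:
  -24 -> -48 -> 48 -> 48 -> 384
  32 -> 64 -> -64 -> 64 -> 512
  19 -> 38 -> -38 -> 38 -> 304
  -49 -> -98 -> 98 -> 98 -> 784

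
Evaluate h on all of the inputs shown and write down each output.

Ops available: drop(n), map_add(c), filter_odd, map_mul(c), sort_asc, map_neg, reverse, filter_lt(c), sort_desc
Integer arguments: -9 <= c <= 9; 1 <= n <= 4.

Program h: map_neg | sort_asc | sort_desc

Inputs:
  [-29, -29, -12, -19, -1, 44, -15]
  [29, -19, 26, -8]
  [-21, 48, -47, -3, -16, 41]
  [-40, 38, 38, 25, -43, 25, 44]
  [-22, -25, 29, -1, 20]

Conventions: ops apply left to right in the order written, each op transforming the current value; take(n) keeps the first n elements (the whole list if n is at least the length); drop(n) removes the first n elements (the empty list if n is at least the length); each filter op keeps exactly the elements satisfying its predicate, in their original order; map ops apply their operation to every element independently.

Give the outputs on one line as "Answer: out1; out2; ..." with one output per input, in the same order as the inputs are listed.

[29, 29, 19, 15, 12, 1, -44]; [19, 8, -26, -29]; [47, 21, 16, 3, -41, -48]; [43, 40, -25, -25, -38, -38, -44]; [25, 22, 1, -20, -29]

Execution, op by op:
  [-29, -29, -12, -19, -1, 44, -15] -> [29, 29, 12, 19, 1, -44, 15] -> [-44, 1, 12, 15, 19, 29, 29] -> [29, 29, 19, 15, 12, 1, -44]
  [29, -19, 26, -8] -> [-29, 19, -26, 8] -> [-29, -26, 8, 19] -> [19, 8, -26, -29]
  [-21, 48, -47, -3, -16, 41] -> [21, -48, 47, 3, 16, -41] -> [-48, -41, 3, 16, 21, 47] -> [47, 21, 16, 3, -41, -48]
  [-40, 38, 38, 25, -43, 25, 44] -> [40, -38, -38, -25, 43, -25, -44] -> [-44, -38, -38, -25, -25, 40, 43] -> [43, 40, -25, -25, -38, -38, -44]
  [-22, -25, 29, -1, 20] -> [22, 25, -29, 1, -20] -> [-29, -20, 1, 22, 25] -> [25, 22, 1, -20, -29]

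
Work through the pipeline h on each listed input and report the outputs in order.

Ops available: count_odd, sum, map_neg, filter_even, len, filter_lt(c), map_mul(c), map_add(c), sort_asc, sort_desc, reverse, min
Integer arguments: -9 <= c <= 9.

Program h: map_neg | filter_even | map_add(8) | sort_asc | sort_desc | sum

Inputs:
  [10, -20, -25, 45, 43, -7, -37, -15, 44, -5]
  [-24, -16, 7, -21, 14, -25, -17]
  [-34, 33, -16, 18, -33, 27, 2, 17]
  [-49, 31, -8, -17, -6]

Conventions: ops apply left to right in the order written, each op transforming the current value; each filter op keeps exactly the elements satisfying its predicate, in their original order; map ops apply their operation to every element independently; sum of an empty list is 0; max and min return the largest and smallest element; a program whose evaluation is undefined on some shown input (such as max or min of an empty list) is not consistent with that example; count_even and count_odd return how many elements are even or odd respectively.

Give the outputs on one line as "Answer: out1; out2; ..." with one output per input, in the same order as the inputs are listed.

Execution, op by op:
  [10, -20, -25, 45, 43, -7, -37, -15, 44, -5] -> [-10, 20, 25, -45, -43, 7, 37, 15, -44, 5] -> [-10, 20, -44] -> [-2, 28, -36] -> [-36, -2, 28] -> [28, -2, -36] -> -10
  [-24, -16, 7, -21, 14, -25, -17] -> [24, 16, -7, 21, -14, 25, 17] -> [24, 16, -14] -> [32, 24, -6] -> [-6, 24, 32] -> [32, 24, -6] -> 50
  [-34, 33, -16, 18, -33, 27, 2, 17] -> [34, -33, 16, -18, 33, -27, -2, -17] -> [34, 16, -18, -2] -> [42, 24, -10, 6] -> [-10, 6, 24, 42] -> [42, 24, 6, -10] -> 62
  [-49, 31, -8, -17, -6] -> [49, -31, 8, 17, 6] -> [8, 6] -> [16, 14] -> [14, 16] -> [16, 14] -> 30

-10; 50; 62; 30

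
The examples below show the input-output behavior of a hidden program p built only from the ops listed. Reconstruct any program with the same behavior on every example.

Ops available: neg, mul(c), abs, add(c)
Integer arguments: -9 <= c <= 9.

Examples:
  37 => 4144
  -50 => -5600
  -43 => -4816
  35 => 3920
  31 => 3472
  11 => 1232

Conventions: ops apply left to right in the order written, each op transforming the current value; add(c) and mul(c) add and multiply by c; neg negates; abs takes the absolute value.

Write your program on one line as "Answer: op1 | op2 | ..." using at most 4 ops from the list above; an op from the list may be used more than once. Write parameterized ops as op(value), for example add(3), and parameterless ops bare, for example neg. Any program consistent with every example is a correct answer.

mul(4) | mul(-4) | mul(7) | neg

Check, running the answer program on each example:
  37 -> 148 -> -592 -> -4144 -> 4144
  -50 -> -200 -> 800 -> 5600 -> -5600
  -43 -> -172 -> 688 -> 4816 -> -4816
  35 -> 140 -> -560 -> -3920 -> 3920
  31 -> 124 -> -496 -> -3472 -> 3472
  11 -> 44 -> -176 -> -1232 -> 1232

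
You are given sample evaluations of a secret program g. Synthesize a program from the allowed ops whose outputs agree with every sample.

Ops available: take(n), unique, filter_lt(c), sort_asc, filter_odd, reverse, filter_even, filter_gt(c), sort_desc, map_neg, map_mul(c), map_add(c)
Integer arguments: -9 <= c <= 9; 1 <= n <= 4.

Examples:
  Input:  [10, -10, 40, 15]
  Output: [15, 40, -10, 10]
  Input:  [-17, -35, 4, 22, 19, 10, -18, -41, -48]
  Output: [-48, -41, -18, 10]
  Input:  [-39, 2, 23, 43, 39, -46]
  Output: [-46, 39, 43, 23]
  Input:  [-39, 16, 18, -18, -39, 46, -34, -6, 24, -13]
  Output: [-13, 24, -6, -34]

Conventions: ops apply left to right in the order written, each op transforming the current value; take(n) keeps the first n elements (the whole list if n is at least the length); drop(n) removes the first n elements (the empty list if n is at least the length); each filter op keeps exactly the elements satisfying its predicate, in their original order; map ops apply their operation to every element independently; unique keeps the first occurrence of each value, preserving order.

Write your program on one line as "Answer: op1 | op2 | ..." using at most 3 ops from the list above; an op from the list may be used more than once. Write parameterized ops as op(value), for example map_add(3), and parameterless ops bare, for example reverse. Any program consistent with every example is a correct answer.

reverse | take(4)

Check, running the answer program on each example:
  [10, -10, 40, 15] -> [15, 40, -10, 10] -> [15, 40, -10, 10]
  [-17, -35, 4, 22, 19, 10, -18, -41, -48] -> [-48, -41, -18, 10, 19, 22, 4, -35, -17] -> [-48, -41, -18, 10]
  [-39, 2, 23, 43, 39, -46] -> [-46, 39, 43, 23, 2, -39] -> [-46, 39, 43, 23]
  [-39, 16, 18, -18, -39, 46, -34, -6, 24, -13] -> [-13, 24, -6, -34, 46, -39, -18, 18, 16, -39] -> [-13, 24, -6, -34]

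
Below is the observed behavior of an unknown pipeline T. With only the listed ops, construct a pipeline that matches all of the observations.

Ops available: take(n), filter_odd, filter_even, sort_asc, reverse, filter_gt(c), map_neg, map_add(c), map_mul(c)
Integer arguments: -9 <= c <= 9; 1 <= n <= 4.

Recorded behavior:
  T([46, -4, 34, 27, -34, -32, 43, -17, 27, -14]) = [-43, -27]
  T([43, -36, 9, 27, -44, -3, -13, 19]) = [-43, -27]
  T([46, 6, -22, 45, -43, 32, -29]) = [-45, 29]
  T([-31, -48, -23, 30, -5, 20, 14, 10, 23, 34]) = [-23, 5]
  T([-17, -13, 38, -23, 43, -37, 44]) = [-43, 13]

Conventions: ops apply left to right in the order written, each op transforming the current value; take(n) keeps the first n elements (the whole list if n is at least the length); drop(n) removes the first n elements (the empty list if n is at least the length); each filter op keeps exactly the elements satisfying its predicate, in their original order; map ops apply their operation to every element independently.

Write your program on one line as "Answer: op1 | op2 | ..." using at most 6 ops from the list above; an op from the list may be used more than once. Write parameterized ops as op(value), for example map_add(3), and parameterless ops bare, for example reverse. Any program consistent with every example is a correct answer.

sort_asc | map_neg | filter_odd | sort_asc | take(4) | take(2)

Check, running the answer program on each example:
  [46, -4, 34, 27, -34, -32, 43, -17, 27, -14] -> [-34, -32, -17, -14, -4, 27, 27, 34, 43, 46] -> [34, 32, 17, 14, 4, -27, -27, -34, -43, -46] -> [17, -27, -27, -43] -> [-43, -27, -27, 17] -> [-43, -27, -27, 17] -> [-43, -27]
  [43, -36, 9, 27, -44, -3, -13, 19] -> [-44, -36, -13, -3, 9, 19, 27, 43] -> [44, 36, 13, 3, -9, -19, -27, -43] -> [13, 3, -9, -19, -27, -43] -> [-43, -27, -19, -9, 3, 13] -> [-43, -27, -19, -9] -> [-43, -27]
  [46, 6, -22, 45, -43, 32, -29] -> [-43, -29, -22, 6, 32, 45, 46] -> [43, 29, 22, -6, -32, -45, -46] -> [43, 29, -45] -> [-45, 29, 43] -> [-45, 29, 43] -> [-45, 29]
  [-31, -48, -23, 30, -5, 20, 14, 10, 23, 34] -> [-48, -31, -23, -5, 10, 14, 20, 23, 30, 34] -> [48, 31, 23, 5, -10, -14, -20, -23, -30, -34] -> [31, 23, 5, -23] -> [-23, 5, 23, 31] -> [-23, 5, 23, 31] -> [-23, 5]
  [-17, -13, 38, -23, 43, -37, 44] -> [-37, -23, -17, -13, 38, 43, 44] -> [37, 23, 17, 13, -38, -43, -44] -> [37, 23, 17, 13, -43] -> [-43, 13, 17, 23, 37] -> [-43, 13, 17, 23] -> [-43, 13]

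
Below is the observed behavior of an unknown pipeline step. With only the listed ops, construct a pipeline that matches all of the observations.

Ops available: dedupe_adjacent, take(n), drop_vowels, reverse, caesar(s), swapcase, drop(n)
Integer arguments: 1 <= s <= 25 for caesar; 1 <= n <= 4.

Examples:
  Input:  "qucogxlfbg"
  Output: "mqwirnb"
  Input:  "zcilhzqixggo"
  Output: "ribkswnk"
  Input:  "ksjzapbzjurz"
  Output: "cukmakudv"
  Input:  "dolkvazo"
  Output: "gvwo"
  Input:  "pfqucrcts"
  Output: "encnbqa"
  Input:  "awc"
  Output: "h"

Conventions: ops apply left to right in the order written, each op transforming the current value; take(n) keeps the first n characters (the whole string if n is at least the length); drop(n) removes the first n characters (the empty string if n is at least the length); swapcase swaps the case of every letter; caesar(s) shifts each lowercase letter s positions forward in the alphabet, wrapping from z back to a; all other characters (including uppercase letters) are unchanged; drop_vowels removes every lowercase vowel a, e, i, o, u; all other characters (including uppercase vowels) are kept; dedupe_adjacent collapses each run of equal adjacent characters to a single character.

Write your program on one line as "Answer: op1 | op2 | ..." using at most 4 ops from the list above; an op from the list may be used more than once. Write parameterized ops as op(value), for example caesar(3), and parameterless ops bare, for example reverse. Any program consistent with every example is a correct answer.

drop_vowels | reverse | caesar(11) | drop(1)

Check, running the answer program on each example:
  "qucogxlfbg" -> "qcgxlfbg" -> "gbflxgcq" -> "rmqwirnb" -> "mqwirnb"
  "zcilhzqixggo" -> "zclhzqxgg" -> "ggxqzhlcz" -> "rribkswnk" -> "ribkswnk"
  "ksjzapbzjurz" -> "ksjzpbzjrz" -> "zrjzbpzjsk" -> "kcukmakudv" -> "cukmakudv"
  "dolkvazo" -> "dlkvz" -> "zvkld" -> "kgvwo" -> "gvwo"
  "pfqucrcts" -> "pfqcrcts" -> "stcrcqfp" -> "dencnbqa" -> "encnbqa"
  "awc" -> "wc" -> "cw" -> "nh" -> "h"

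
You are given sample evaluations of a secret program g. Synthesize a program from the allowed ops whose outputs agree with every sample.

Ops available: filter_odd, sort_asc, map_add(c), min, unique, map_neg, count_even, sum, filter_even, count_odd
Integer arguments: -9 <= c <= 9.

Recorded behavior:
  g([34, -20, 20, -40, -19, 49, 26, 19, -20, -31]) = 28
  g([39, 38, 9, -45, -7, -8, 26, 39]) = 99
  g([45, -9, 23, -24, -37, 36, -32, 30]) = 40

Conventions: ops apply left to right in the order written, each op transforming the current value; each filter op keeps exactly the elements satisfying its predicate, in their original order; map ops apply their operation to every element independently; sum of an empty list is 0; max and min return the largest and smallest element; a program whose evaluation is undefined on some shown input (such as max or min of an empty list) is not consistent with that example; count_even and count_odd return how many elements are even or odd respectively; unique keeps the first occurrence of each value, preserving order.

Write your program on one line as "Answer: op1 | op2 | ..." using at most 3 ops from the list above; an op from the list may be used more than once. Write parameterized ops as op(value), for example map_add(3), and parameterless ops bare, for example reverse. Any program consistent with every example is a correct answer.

map_add(1) | sum

Check, running the answer program on each example:
  [34, -20, 20, -40, -19, 49, 26, 19, -20, -31] -> [35, -19, 21, -39, -18, 50, 27, 20, -19, -30] -> 28
  [39, 38, 9, -45, -7, -8, 26, 39] -> [40, 39, 10, -44, -6, -7, 27, 40] -> 99
  [45, -9, 23, -24, -37, 36, -32, 30] -> [46, -8, 24, -23, -36, 37, -31, 31] -> 40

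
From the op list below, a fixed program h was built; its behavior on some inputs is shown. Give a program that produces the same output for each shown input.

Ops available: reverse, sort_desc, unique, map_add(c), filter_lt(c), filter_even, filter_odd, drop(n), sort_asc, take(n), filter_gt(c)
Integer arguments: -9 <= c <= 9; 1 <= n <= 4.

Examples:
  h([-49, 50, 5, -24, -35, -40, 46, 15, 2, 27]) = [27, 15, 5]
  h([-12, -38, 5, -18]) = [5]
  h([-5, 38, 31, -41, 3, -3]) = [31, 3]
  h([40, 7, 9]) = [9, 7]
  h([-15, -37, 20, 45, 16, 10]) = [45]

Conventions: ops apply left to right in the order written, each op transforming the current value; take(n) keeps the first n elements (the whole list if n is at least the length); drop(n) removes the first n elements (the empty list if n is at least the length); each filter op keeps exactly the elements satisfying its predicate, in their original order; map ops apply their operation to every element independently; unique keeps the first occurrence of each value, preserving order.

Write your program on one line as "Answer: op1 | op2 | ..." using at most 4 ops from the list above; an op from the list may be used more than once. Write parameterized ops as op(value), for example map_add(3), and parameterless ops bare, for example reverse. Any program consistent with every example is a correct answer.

filter_odd | sort_asc | reverse | filter_gt(1)

Check, running the answer program on each example:
  [-49, 50, 5, -24, -35, -40, 46, 15, 2, 27] -> [-49, 5, -35, 15, 27] -> [-49, -35, 5, 15, 27] -> [27, 15, 5, -35, -49] -> [27, 15, 5]
  [-12, -38, 5, -18] -> [5] -> [5] -> [5] -> [5]
  [-5, 38, 31, -41, 3, -3] -> [-5, 31, -41, 3, -3] -> [-41, -5, -3, 3, 31] -> [31, 3, -3, -5, -41] -> [31, 3]
  [40, 7, 9] -> [7, 9] -> [7, 9] -> [9, 7] -> [9, 7]
  [-15, -37, 20, 45, 16, 10] -> [-15, -37, 45] -> [-37, -15, 45] -> [45, -15, -37] -> [45]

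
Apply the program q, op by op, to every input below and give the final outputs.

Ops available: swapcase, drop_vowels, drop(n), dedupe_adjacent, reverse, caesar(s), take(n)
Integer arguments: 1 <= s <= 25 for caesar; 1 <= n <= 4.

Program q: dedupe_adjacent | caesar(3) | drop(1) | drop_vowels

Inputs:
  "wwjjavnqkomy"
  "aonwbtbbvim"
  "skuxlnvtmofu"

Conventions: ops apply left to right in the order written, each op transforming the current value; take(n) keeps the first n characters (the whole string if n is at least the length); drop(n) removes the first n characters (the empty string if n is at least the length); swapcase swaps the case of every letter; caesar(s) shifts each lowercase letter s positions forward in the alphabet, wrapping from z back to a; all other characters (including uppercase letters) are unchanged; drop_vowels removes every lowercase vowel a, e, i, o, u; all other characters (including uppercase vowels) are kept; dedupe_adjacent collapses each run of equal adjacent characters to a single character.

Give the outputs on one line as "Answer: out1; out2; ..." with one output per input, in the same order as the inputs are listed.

"mdyqtnrpb"; "rqzwylp"; "nxqywprx"

Execution, op by op:
  "wwjjavnqkomy" -> "wjavnqkomy" -> "zmdyqtnrpb" -> "mdyqtnrpb" -> "mdyqtnrpb"
  "aonwbtbbvim" -> "aonwbtbvim" -> "drqzeweylp" -> "rqzeweylp" -> "rqzwylp"
  "skuxlnvtmofu" -> "skuxlnvtmofu" -> "vnxaoqywprix" -> "nxaoqywprix" -> "nxqywprx"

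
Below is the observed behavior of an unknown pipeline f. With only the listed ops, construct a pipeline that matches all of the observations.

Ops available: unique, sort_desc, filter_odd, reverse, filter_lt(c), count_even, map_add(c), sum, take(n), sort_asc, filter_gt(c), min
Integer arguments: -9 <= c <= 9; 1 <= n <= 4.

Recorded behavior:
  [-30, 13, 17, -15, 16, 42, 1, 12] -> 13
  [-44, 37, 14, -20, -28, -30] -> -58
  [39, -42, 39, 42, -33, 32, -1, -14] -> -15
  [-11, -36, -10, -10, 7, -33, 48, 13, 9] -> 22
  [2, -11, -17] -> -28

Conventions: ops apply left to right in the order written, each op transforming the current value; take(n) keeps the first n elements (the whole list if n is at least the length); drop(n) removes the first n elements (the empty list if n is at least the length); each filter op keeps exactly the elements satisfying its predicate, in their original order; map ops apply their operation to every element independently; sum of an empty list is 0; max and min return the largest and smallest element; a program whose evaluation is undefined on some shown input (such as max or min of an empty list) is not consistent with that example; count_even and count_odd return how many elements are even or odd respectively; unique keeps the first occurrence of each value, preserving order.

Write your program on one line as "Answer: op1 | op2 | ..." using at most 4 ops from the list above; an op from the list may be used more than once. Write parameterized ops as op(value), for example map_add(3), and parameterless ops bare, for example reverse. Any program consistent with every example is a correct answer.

reverse | take(2) | sort_asc | sum

Check, running the answer program on each example:
  [-30, 13, 17, -15, 16, 42, 1, 12] -> [12, 1, 42, 16, -15, 17, 13, -30] -> [12, 1] -> [1, 12] -> 13
  [-44, 37, 14, -20, -28, -30] -> [-30, -28, -20, 14, 37, -44] -> [-30, -28] -> [-30, -28] -> -58
  [39, -42, 39, 42, -33, 32, -1, -14] -> [-14, -1, 32, -33, 42, 39, -42, 39] -> [-14, -1] -> [-14, -1] -> -15
  [-11, -36, -10, -10, 7, -33, 48, 13, 9] -> [9, 13, 48, -33, 7, -10, -10, -36, -11] -> [9, 13] -> [9, 13] -> 22
  [2, -11, -17] -> [-17, -11, 2] -> [-17, -11] -> [-17, -11] -> -28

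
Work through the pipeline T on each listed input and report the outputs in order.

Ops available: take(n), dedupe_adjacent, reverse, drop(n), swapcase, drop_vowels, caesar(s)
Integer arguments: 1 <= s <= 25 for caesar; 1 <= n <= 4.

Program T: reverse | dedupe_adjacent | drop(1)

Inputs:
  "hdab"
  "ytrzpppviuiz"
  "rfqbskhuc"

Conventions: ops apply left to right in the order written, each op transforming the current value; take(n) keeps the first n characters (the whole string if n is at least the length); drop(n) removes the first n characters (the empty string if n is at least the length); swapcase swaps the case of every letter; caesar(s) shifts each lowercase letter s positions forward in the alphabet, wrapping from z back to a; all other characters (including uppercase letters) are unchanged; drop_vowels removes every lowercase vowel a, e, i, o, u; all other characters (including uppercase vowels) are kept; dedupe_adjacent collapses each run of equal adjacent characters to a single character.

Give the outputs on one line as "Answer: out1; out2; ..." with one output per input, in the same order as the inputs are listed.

Execution, op by op:
  "hdab" -> "badh" -> "badh" -> "adh"
  "ytrzpppviuiz" -> "ziuivpppzrty" -> "ziuivpzrty" -> "iuivpzrty"
  "rfqbskhuc" -> "cuhksbqfr" -> "cuhksbqfr" -> "uhksbqfr"

"adh"; "iuivpzrty"; "uhksbqfr"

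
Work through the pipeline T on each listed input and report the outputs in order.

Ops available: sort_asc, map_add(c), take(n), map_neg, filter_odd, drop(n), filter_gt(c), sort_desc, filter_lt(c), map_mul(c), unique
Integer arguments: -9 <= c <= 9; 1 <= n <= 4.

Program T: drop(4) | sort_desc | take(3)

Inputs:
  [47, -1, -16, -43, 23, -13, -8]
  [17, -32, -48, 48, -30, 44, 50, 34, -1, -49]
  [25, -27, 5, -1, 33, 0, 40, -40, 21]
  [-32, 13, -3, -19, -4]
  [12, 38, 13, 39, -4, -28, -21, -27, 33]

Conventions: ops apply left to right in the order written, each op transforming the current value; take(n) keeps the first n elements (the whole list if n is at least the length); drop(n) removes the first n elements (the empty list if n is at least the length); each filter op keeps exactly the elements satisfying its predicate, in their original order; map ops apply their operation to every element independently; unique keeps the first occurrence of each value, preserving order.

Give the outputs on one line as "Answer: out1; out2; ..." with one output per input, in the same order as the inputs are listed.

Execution, op by op:
  [47, -1, -16, -43, 23, -13, -8] -> [23, -13, -8] -> [23, -8, -13] -> [23, -8, -13]
  [17, -32, -48, 48, -30, 44, 50, 34, -1, -49] -> [-30, 44, 50, 34, -1, -49] -> [50, 44, 34, -1, -30, -49] -> [50, 44, 34]
  [25, -27, 5, -1, 33, 0, 40, -40, 21] -> [33, 0, 40, -40, 21] -> [40, 33, 21, 0, -40] -> [40, 33, 21]
  [-32, 13, -3, -19, -4] -> [-4] -> [-4] -> [-4]
  [12, 38, 13, 39, -4, -28, -21, -27, 33] -> [-4, -28, -21, -27, 33] -> [33, -4, -21, -27, -28] -> [33, -4, -21]

[23, -8, -13]; [50, 44, 34]; [40, 33, 21]; [-4]; [33, -4, -21]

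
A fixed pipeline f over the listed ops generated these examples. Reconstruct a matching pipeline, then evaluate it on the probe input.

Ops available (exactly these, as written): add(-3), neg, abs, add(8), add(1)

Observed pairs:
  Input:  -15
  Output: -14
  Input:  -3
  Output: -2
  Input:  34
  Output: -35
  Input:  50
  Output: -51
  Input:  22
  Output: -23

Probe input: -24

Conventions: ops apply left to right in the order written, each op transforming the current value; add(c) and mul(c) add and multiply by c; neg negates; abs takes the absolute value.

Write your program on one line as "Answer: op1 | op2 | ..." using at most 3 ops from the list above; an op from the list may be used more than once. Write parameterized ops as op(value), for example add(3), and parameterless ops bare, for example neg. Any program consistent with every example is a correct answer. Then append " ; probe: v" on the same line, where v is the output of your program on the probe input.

add(1) | abs | neg ; probe: -23

Check, running the answer program on each example:
  -15 -> -14 -> 14 -> -14
  -3 -> -2 -> 2 -> -2
  34 -> 35 -> 35 -> -35
  50 -> 51 -> 51 -> -51
  22 -> 23 -> 23 -> -23
  probe: -24 -> -23 -> 23 -> -23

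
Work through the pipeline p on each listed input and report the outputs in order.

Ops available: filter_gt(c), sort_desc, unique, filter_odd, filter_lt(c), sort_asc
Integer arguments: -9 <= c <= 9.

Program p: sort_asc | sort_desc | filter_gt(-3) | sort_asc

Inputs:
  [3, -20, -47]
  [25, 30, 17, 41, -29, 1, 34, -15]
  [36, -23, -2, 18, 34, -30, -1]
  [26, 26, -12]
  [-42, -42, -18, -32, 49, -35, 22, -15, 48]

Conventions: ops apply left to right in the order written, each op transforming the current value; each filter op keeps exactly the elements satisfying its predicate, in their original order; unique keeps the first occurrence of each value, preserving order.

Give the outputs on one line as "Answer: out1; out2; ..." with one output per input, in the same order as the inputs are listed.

Execution, op by op:
  [3, -20, -47] -> [-47, -20, 3] -> [3, -20, -47] -> [3] -> [3]
  [25, 30, 17, 41, -29, 1, 34, -15] -> [-29, -15, 1, 17, 25, 30, 34, 41] -> [41, 34, 30, 25, 17, 1, -15, -29] -> [41, 34, 30, 25, 17, 1] -> [1, 17, 25, 30, 34, 41]
  [36, -23, -2, 18, 34, -30, -1] -> [-30, -23, -2, -1, 18, 34, 36] -> [36, 34, 18, -1, -2, -23, -30] -> [36, 34, 18, -1, -2] -> [-2, -1, 18, 34, 36]
  [26, 26, -12] -> [-12, 26, 26] -> [26, 26, -12] -> [26, 26] -> [26, 26]
  [-42, -42, -18, -32, 49, -35, 22, -15, 48] -> [-42, -42, -35, -32, -18, -15, 22, 48, 49] -> [49, 48, 22, -15, -18, -32, -35, -42, -42] -> [49, 48, 22] -> [22, 48, 49]

[3]; [1, 17, 25, 30, 34, 41]; [-2, -1, 18, 34, 36]; [26, 26]; [22, 48, 49]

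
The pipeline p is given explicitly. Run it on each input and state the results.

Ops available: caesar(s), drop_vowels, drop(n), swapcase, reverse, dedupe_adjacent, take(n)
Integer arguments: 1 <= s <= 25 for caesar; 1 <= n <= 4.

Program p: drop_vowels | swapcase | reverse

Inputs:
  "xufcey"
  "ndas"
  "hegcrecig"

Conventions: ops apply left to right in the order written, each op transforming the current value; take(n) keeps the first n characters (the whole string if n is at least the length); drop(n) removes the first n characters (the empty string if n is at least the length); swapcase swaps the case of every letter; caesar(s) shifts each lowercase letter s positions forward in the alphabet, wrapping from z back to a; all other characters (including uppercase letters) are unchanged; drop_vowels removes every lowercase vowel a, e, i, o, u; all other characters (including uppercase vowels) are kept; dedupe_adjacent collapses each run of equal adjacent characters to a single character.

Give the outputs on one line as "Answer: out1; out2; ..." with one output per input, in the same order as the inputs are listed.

Execution, op by op:
  "xufcey" -> "xfcy" -> "XFCY" -> "YCFX"
  "ndas" -> "nds" -> "NDS" -> "SDN"
  "hegcrecig" -> "hgcrcg" -> "HGCRCG" -> "GCRCGH"

"YCFX"; "SDN"; "GCRCGH"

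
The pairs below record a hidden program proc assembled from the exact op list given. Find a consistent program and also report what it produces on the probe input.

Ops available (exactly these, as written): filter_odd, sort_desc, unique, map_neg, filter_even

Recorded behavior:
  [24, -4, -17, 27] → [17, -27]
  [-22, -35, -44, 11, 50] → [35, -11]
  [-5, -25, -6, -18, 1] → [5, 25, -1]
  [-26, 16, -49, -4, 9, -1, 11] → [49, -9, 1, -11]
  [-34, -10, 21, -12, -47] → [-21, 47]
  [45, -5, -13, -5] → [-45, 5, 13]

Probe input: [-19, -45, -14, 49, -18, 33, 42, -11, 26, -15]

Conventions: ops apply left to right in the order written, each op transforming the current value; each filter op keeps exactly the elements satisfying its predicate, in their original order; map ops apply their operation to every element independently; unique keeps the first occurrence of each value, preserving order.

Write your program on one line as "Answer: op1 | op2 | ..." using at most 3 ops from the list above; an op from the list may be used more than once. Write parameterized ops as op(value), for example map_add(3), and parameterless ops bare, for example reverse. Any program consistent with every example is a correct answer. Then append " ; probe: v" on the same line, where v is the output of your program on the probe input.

map_neg | filter_odd | unique ; probe: [19, 45, -49, -33, 11, 15]

Check, running the answer program on each example:
  [24, -4, -17, 27] -> [-24, 4, 17, -27] -> [17, -27] -> [17, -27]
  [-22, -35, -44, 11, 50] -> [22, 35, 44, -11, -50] -> [35, -11] -> [35, -11]
  [-5, -25, -6, -18, 1] -> [5, 25, 6, 18, -1] -> [5, 25, -1] -> [5, 25, -1]
  [-26, 16, -49, -4, 9, -1, 11] -> [26, -16, 49, 4, -9, 1, -11] -> [49, -9, 1, -11] -> [49, -9, 1, -11]
  [-34, -10, 21, -12, -47] -> [34, 10, -21, 12, 47] -> [-21, 47] -> [-21, 47]
  [45, -5, -13, -5] -> [-45, 5, 13, 5] -> [-45, 5, 13, 5] -> [-45, 5, 13]
  probe: [-19, -45, -14, 49, -18, 33, 42, -11, 26, -15] -> [19, 45, 14, -49, 18, -33, -42, 11, -26, 15] -> [19, 45, -49, -33, 11, 15] -> [19, 45, -49, -33, 11, 15]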